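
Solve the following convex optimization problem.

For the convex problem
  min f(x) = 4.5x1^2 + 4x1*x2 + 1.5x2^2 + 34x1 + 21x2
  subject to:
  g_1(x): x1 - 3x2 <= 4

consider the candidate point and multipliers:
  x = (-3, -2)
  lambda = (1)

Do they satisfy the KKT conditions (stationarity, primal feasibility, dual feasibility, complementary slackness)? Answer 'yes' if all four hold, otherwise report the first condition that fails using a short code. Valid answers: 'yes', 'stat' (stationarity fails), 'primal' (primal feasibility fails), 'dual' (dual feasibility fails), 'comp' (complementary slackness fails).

Gradient of f: grad f(x) = Q x + c = (-1, 3)
Constraint values g_i(x) = a_i^T x - b_i:
  g_1((-3, -2)) = -1
Stationarity residual: grad f(x) + sum_i lambda_i a_i = (0, 0)
  -> stationarity OK
Primal feasibility (all g_i <= 0): OK
Dual feasibility (all lambda_i >= 0): OK
Complementary slackness (lambda_i * g_i(x) = 0 for all i): FAILS

Verdict: the first failing condition is complementary_slackness -> comp.

comp


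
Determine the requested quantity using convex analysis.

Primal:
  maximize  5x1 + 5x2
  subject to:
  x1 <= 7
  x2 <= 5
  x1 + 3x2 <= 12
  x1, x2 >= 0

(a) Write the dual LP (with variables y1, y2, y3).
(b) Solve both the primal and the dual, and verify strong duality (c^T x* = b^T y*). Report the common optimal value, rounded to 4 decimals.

The standard primal-dual pair for 'max c^T x s.t. A x <= b, x >= 0' is:
  Dual:  min b^T y  s.t.  A^T y >= c,  y >= 0.

So the dual LP is:
  minimize  7y1 + 5y2 + 12y3
  subject to:
    y1 + y3 >= 5
    y2 + 3y3 >= 5
    y1, y2, y3 >= 0

Solving the primal: x* = (7, 1.6667).
  primal value c^T x* = 43.3333.
Solving the dual: y* = (3.3333, 0, 1.6667).
  dual value b^T y* = 43.3333.
Strong duality: c^T x* = b^T y*. Confirmed.

43.3333


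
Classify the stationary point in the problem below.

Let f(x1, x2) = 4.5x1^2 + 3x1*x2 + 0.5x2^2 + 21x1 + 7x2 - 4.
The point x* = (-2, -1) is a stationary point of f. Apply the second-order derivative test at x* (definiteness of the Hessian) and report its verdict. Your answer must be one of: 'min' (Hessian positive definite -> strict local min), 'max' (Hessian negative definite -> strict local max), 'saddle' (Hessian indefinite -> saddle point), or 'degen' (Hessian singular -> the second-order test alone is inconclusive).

Compute the Hessian H = grad^2 f:
  H = [[9, 3], [3, 1]]
Verify stationarity: grad f(x*) = H x* + g = (0, 0).
Eigenvalues of H: 0, 10.
H has a zero eigenvalue (singular; positive semidefinite but not definite), so H is neither positive definite, negative definite, nor indefinite. The second-order test alone is inconclusive -> degen.
(Indeed, f is constant along the null direction of H through x*, so x* is not a strict local extremum.)

degen


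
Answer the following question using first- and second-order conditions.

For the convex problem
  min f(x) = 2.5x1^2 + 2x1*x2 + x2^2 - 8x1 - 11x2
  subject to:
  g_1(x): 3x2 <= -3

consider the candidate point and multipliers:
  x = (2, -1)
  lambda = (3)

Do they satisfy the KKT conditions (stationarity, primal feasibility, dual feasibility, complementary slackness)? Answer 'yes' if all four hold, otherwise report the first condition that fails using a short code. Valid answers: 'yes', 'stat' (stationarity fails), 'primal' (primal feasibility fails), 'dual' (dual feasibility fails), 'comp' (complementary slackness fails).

Gradient of f: grad f(x) = Q x + c = (0, -9)
Constraint values g_i(x) = a_i^T x - b_i:
  g_1((2, -1)) = 0
Stationarity residual: grad f(x) + sum_i lambda_i a_i = (0, 0)
  -> stationarity OK
Primal feasibility (all g_i <= 0): OK
Dual feasibility (all lambda_i >= 0): OK
Complementary slackness (lambda_i * g_i(x) = 0 for all i): OK

Verdict: yes, KKT holds.

yes


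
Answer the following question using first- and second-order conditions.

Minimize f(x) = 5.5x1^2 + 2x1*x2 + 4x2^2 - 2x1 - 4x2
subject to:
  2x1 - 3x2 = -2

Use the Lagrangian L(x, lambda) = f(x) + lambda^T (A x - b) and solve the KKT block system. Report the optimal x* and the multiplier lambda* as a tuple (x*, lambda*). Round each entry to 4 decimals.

Form the Lagrangian:
  L(x, lambda) = (1/2) x^T Q x + c^T x + lambda^T (A x - b)
Stationarity (grad_x L = 0): Q x + c + A^T lambda = 0.
Primal feasibility: A x = b.

This gives the KKT block system:
  [ Q   A^T ] [ x     ]   [-c ]
  [ A    0  ] [ lambda ] = [ b ]

Solving the linear system:
  x*      = (-0.0129, 0.6581)
  lambda* = (0.4129)
  f(x*)   = -0.8903

x* = (-0.0129, 0.6581), lambda* = (0.4129)


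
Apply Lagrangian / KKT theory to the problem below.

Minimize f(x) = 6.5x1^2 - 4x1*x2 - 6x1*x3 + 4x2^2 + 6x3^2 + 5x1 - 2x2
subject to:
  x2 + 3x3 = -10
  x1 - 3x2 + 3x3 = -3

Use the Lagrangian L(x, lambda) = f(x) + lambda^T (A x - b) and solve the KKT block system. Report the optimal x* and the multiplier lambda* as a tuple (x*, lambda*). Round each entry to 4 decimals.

Form the Lagrangian:
  L(x, lambda) = (1/2) x^T Q x + c^T x + lambda^T (A x - b)
Stationarity (grad_x L = 0): Q x + c + A^T lambda = 0.
Primal feasibility: A x = b.

This gives the KKT block system:
  [ Q   A^T ] [ x     ]   [-c ]
  [ A    0  ] [ lambda ] = [ b ]

Solving the linear system:
  x*      = (-2.1656, -2.2914, -2.5695)
  lambda* = (7.3775, -1.4305)
  f(x*)   = 31.6192

x* = (-2.1656, -2.2914, -2.5695), lambda* = (7.3775, -1.4305)


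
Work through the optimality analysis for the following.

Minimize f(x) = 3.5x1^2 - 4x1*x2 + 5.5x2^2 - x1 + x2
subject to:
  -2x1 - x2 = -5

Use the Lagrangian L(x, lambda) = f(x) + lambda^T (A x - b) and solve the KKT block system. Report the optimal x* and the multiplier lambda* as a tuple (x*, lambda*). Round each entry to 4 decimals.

Form the Lagrangian:
  L(x, lambda) = (1/2) x^T Q x + c^T x + lambda^T (A x - b)
Stationarity (grad_x L = 0): Q x + c + A^T lambda = 0.
Primal feasibility: A x = b.

This gives the KKT block system:
  [ Q   A^T ] [ x     ]   [-c ]
  [ A    0  ] [ lambda ] = [ b ]

Solving the linear system:
  x*      = (1.9851, 1.0299)
  lambda* = (4.3881)
  f(x*)   = 10.4925

x* = (1.9851, 1.0299), lambda* = (4.3881)


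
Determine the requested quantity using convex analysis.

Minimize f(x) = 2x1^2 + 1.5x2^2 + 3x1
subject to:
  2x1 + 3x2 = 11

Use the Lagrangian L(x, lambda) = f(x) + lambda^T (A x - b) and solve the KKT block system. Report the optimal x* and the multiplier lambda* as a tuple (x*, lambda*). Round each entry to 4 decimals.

Form the Lagrangian:
  L(x, lambda) = (1/2) x^T Q x + c^T x + lambda^T (A x - b)
Stationarity (grad_x L = 0): Q x + c + A^T lambda = 0.
Primal feasibility: A x = b.

This gives the KKT block system:
  [ Q   A^T ] [ x     ]   [-c ]
  [ A    0  ] [ lambda ] = [ b ]

Solving the linear system:
  x*      = (0.8125, 3.125)
  lambda* = (-3.125)
  f(x*)   = 18.4062

x* = (0.8125, 3.125), lambda* = (-3.125)


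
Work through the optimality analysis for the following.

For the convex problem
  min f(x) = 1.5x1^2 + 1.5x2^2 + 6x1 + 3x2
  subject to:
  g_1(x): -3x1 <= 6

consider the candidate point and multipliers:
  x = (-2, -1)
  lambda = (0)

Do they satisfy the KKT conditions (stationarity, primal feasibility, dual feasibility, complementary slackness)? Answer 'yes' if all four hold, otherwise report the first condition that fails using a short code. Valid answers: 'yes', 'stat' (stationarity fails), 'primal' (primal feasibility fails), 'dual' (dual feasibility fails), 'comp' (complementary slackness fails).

Gradient of f: grad f(x) = Q x + c = (0, 0)
Constraint values g_i(x) = a_i^T x - b_i:
  g_1((-2, -1)) = 0
Stationarity residual: grad f(x) + sum_i lambda_i a_i = (0, 0)
  -> stationarity OK
Primal feasibility (all g_i <= 0): OK
Dual feasibility (all lambda_i >= 0): OK
Complementary slackness (lambda_i * g_i(x) = 0 for all i): OK

Verdict: yes, KKT holds.

yes


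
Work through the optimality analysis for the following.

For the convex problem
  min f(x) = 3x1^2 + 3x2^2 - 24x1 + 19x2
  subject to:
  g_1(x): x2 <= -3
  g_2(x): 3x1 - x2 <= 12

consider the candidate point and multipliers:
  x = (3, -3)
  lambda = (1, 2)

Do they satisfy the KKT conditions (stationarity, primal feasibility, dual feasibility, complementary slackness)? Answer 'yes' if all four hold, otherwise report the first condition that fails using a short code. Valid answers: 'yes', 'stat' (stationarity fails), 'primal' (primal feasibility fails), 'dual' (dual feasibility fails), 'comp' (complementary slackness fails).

Gradient of f: grad f(x) = Q x + c = (-6, 1)
Constraint values g_i(x) = a_i^T x - b_i:
  g_1((3, -3)) = 0
  g_2((3, -3)) = 0
Stationarity residual: grad f(x) + sum_i lambda_i a_i = (0, 0)
  -> stationarity OK
Primal feasibility (all g_i <= 0): OK
Dual feasibility (all lambda_i >= 0): OK
Complementary slackness (lambda_i * g_i(x) = 0 for all i): OK

Verdict: yes, KKT holds.

yes


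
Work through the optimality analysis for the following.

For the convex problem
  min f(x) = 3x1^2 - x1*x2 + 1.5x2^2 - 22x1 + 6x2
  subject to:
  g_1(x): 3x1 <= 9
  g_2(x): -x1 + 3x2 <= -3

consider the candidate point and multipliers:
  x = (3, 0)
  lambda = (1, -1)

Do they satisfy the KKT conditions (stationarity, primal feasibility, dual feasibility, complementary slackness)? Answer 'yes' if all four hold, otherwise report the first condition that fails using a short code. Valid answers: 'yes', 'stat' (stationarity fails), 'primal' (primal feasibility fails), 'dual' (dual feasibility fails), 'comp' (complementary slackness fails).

Gradient of f: grad f(x) = Q x + c = (-4, 3)
Constraint values g_i(x) = a_i^T x - b_i:
  g_1((3, 0)) = 0
  g_2((3, 0)) = 0
Stationarity residual: grad f(x) + sum_i lambda_i a_i = (0, 0)
  -> stationarity OK
Primal feasibility (all g_i <= 0): OK
Dual feasibility (all lambda_i >= 0): FAILS
Complementary slackness (lambda_i * g_i(x) = 0 for all i): OK

Verdict: the first failing condition is dual_feasibility -> dual.

dual


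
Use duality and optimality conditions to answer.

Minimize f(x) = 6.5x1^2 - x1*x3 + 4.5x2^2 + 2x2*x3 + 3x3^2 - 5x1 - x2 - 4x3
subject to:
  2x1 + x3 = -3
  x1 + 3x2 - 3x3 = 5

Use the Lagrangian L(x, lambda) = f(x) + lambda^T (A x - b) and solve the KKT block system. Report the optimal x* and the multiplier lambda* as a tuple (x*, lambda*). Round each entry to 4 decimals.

Form the Lagrangian:
  L(x, lambda) = (1/2) x^T Q x + c^T x + lambda^T (A x - b)
Stationarity (grad_x L = 0): Q x + c + A^T lambda = 0.
Primal feasibility: A x = b.

This gives the KKT block system:
  [ Q   A^T ] [ x     ]   [-c ]
  [ A    0  ] [ lambda ] = [ b ]

Solving the linear system:
  x*      = (-0.8436, 0.635, -1.3129)
  lambda* = (7.6748, -0.6963)
  f(x*)   = 17.6702

x* = (-0.8436, 0.635, -1.3129), lambda* = (7.6748, -0.6963)


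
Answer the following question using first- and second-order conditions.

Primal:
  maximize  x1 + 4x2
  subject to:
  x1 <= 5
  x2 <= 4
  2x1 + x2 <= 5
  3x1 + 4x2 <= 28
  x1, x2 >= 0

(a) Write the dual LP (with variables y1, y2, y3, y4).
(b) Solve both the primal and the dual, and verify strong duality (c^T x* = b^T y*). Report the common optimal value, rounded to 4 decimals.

The standard primal-dual pair for 'max c^T x s.t. A x <= b, x >= 0' is:
  Dual:  min b^T y  s.t.  A^T y >= c,  y >= 0.

So the dual LP is:
  minimize  5y1 + 4y2 + 5y3 + 28y4
  subject to:
    y1 + 2y3 + 3y4 >= 1
    y2 + y3 + 4y4 >= 4
    y1, y2, y3, y4 >= 0

Solving the primal: x* = (0.5, 4).
  primal value c^T x* = 16.5.
Solving the dual: y* = (0, 3.5, 0.5, 0).
  dual value b^T y* = 16.5.
Strong duality: c^T x* = b^T y*. Confirmed.

16.5


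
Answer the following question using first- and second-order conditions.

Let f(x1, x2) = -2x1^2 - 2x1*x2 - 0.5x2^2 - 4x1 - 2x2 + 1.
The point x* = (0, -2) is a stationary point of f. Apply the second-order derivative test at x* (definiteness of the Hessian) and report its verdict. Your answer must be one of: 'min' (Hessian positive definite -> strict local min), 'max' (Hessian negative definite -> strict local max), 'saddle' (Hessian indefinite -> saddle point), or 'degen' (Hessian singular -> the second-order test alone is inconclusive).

Compute the Hessian H = grad^2 f:
  H = [[-4, -2], [-2, -1]]
Verify stationarity: grad f(x*) = H x* + g = (0, 0).
Eigenvalues of H: -5, 0.
H has a zero eigenvalue (singular; negative semidefinite but not definite), so H is neither positive definite, negative definite, nor indefinite. The second-order test alone is inconclusive -> degen.
(Indeed, f is constant along the null direction of H through x*, so x* is not a strict local extremum.)

degen


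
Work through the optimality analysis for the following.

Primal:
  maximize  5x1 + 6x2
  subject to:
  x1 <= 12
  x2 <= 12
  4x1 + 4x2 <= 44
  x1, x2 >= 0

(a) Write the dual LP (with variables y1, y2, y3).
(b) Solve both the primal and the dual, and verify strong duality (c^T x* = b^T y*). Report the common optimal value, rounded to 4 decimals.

The standard primal-dual pair for 'max c^T x s.t. A x <= b, x >= 0' is:
  Dual:  min b^T y  s.t.  A^T y >= c,  y >= 0.

So the dual LP is:
  minimize  12y1 + 12y2 + 44y3
  subject to:
    y1 + 4y3 >= 5
    y2 + 4y3 >= 6
    y1, y2, y3 >= 0

Solving the primal: x* = (0, 11).
  primal value c^T x* = 66.
Solving the dual: y* = (0, 0, 1.5).
  dual value b^T y* = 66.
Strong duality: c^T x* = b^T y*. Confirmed.

66


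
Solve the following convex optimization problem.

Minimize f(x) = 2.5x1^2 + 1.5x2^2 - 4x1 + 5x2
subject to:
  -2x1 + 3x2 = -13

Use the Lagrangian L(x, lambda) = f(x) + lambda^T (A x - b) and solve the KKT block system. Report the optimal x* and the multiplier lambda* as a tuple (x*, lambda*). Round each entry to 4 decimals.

Form the Lagrangian:
  L(x, lambda) = (1/2) x^T Q x + c^T x + lambda^T (A x - b)
Stationarity (grad_x L = 0): Q x + c + A^T lambda = 0.
Primal feasibility: A x = b.

This gives the KKT block system:
  [ Q   A^T ] [ x     ]   [-c ]
  [ A    0  ] [ lambda ] = [ b ]

Solving the linear system:
  x*      = (1.4737, -3.3509)
  lambda* = (1.6842)
  f(x*)   = -0.3772

x* = (1.4737, -3.3509), lambda* = (1.6842)


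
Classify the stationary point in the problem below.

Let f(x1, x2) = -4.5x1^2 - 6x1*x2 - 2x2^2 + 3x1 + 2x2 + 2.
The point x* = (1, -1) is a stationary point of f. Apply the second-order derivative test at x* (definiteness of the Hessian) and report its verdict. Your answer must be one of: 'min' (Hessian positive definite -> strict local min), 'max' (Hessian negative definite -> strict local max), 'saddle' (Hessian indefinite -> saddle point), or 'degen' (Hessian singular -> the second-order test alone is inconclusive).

Compute the Hessian H = grad^2 f:
  H = [[-9, -6], [-6, -4]]
Verify stationarity: grad f(x*) = H x* + g = (0, 0).
Eigenvalues of H: -13, 0.
H has a zero eigenvalue (singular; negative semidefinite but not definite), so H is neither positive definite, negative definite, nor indefinite. The second-order test alone is inconclusive -> degen.
(Indeed, f is constant along the null direction of H through x*, so x* is not a strict local extremum.)

degen


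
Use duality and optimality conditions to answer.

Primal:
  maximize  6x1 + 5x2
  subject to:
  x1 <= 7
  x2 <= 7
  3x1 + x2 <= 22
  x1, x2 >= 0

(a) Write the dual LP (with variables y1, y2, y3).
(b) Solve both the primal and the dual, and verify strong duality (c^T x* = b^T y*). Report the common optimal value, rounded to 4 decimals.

The standard primal-dual pair for 'max c^T x s.t. A x <= b, x >= 0' is:
  Dual:  min b^T y  s.t.  A^T y >= c,  y >= 0.

So the dual LP is:
  minimize  7y1 + 7y2 + 22y3
  subject to:
    y1 + 3y3 >= 6
    y2 + y3 >= 5
    y1, y2, y3 >= 0

Solving the primal: x* = (5, 7).
  primal value c^T x* = 65.
Solving the dual: y* = (0, 3, 2).
  dual value b^T y* = 65.
Strong duality: c^T x* = b^T y*. Confirmed.

65


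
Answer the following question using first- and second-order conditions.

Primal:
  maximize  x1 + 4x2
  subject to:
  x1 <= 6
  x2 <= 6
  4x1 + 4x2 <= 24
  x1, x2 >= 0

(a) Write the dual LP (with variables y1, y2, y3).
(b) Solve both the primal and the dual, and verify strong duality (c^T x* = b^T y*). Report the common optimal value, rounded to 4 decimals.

The standard primal-dual pair for 'max c^T x s.t. A x <= b, x >= 0' is:
  Dual:  min b^T y  s.t.  A^T y >= c,  y >= 0.

So the dual LP is:
  minimize  6y1 + 6y2 + 24y3
  subject to:
    y1 + 4y3 >= 1
    y2 + 4y3 >= 4
    y1, y2, y3 >= 0

Solving the primal: x* = (0, 6).
  primal value c^T x* = 24.
Solving the dual: y* = (0, 0, 1).
  dual value b^T y* = 24.
Strong duality: c^T x* = b^T y*. Confirmed.

24


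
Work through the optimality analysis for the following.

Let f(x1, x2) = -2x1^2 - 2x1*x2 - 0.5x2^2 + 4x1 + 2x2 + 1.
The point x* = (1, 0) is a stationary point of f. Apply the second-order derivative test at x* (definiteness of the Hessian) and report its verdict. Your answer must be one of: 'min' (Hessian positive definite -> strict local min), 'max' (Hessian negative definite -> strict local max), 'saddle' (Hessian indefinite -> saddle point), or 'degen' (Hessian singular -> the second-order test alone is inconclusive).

Compute the Hessian H = grad^2 f:
  H = [[-4, -2], [-2, -1]]
Verify stationarity: grad f(x*) = H x* + g = (0, 0).
Eigenvalues of H: -5, 0.
H has a zero eigenvalue (singular; negative semidefinite but not definite), so H is neither positive definite, negative definite, nor indefinite. The second-order test alone is inconclusive -> degen.
(Indeed, f is constant along the null direction of H through x*, so x* is not a strict local extremum.)

degen


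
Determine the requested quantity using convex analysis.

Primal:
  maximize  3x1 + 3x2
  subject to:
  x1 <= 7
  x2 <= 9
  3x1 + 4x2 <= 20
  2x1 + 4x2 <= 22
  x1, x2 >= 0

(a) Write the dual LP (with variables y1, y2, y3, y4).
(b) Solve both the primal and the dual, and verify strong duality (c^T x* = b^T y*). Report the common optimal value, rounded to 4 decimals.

The standard primal-dual pair for 'max c^T x s.t. A x <= b, x >= 0' is:
  Dual:  min b^T y  s.t.  A^T y >= c,  y >= 0.

So the dual LP is:
  minimize  7y1 + 9y2 + 20y3 + 22y4
  subject to:
    y1 + 3y3 + 2y4 >= 3
    y2 + 4y3 + 4y4 >= 3
    y1, y2, y3, y4 >= 0

Solving the primal: x* = (6.6667, 0).
  primal value c^T x* = 20.
Solving the dual: y* = (0, 0, 1, 0).
  dual value b^T y* = 20.
Strong duality: c^T x* = b^T y*. Confirmed.

20


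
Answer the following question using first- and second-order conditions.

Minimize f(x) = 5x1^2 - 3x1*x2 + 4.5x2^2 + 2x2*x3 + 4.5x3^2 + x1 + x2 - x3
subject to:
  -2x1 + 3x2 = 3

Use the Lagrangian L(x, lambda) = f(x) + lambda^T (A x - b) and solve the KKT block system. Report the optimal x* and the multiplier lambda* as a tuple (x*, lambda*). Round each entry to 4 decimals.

Form the Lagrangian:
  L(x, lambda) = (1/2) x^T Q x + c^T x + lambda^T (A x - b)
Stationarity (grad_x L = 0): Q x + c + A^T lambda = 0.
Primal feasibility: A x = b.

This gives the KKT block system:
  [ Q   A^T ] [ x     ]   [-c ]
  [ A    0  ] [ lambda ] = [ b ]

Solving the linear system:
  x*      = (-0.461, 0.6927, -0.0428)
  lambda* = (-2.8438)
  f(x*)   = 4.403

x* = (-0.461, 0.6927, -0.0428), lambda* = (-2.8438)


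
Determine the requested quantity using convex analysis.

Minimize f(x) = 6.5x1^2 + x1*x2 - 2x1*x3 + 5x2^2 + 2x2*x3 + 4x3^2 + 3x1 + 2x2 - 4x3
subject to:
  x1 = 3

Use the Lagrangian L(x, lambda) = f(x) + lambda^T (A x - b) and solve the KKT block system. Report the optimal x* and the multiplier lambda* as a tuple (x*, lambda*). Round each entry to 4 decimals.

Form the Lagrangian:
  L(x, lambda) = (1/2) x^T Q x + c^T x + lambda^T (A x - b)
Stationarity (grad_x L = 0): Q x + c + A^T lambda = 0.
Primal feasibility: A x = b.

This gives the KKT block system:
  [ Q   A^T ] [ x     ]   [-c ]
  [ A    0  ] [ lambda ] = [ b ]

Solving the linear system:
  x*      = (3, -0.7895, 1.4474)
  lambda* = (-38.3158)
  f(x*)   = 58.2895

x* = (3, -0.7895, 1.4474), lambda* = (-38.3158)


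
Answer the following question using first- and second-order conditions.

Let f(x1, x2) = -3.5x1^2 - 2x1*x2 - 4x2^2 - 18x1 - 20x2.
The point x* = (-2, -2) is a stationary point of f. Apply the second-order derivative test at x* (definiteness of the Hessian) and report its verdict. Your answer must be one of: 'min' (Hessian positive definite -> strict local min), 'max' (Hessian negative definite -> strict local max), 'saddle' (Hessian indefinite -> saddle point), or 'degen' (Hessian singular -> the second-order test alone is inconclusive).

Compute the Hessian H = grad^2 f:
  H = [[-7, -2], [-2, -8]]
Verify stationarity: grad f(x*) = H x* + g = (0, 0).
Eigenvalues of H: -9.5616, -5.4384.
Both eigenvalues < 0, so H is negative definite -> x* is a strict local max.

max


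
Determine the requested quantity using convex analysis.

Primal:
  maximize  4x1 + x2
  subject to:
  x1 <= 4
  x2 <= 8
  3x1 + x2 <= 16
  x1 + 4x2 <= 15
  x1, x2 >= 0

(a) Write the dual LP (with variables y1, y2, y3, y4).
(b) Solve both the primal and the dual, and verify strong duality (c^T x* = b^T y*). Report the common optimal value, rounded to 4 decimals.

The standard primal-dual pair for 'max c^T x s.t. A x <= b, x >= 0' is:
  Dual:  min b^T y  s.t.  A^T y >= c,  y >= 0.

So the dual LP is:
  minimize  4y1 + 8y2 + 16y3 + 15y4
  subject to:
    y1 + 3y3 + y4 >= 4
    y2 + y3 + 4y4 >= 1
    y1, y2, y3, y4 >= 0

Solving the primal: x* = (4, 2.75).
  primal value c^T x* = 18.75.
Solving the dual: y* = (3.75, 0, 0, 0.25).
  dual value b^T y* = 18.75.
Strong duality: c^T x* = b^T y*. Confirmed.

18.75


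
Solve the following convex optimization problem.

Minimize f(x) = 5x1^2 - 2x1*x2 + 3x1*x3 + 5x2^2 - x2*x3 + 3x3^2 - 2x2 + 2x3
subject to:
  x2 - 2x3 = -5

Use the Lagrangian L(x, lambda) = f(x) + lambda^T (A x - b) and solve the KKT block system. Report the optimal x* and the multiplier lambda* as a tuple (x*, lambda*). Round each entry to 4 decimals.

Form the Lagrangian:
  L(x, lambda) = (1/2) x^T Q x + c^T x + lambda^T (A x - b)
Stationarity (grad_x L = 0): Q x + c + A^T lambda = 0.
Primal feasibility: A x = b.

This gives the KKT block system:
  [ Q   A^T ] [ x     ]   [-c ]
  [ A    0  ] [ lambda ] = [ b ]

Solving the linear system:
  x*      = (-0.7709, -0.4177, 2.2912)
  lambda* = (6.926)
  f(x*)   = 20.0239

x* = (-0.7709, -0.4177, 2.2912), lambda* = (6.926)


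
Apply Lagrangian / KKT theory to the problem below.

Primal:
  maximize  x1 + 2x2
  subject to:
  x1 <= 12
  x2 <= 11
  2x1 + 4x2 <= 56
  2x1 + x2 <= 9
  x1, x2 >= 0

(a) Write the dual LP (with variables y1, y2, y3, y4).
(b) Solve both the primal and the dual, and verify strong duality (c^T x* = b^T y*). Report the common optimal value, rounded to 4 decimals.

The standard primal-dual pair for 'max c^T x s.t. A x <= b, x >= 0' is:
  Dual:  min b^T y  s.t.  A^T y >= c,  y >= 0.

So the dual LP is:
  minimize  12y1 + 11y2 + 56y3 + 9y4
  subject to:
    y1 + 2y3 + 2y4 >= 1
    y2 + 4y3 + y4 >= 2
    y1, y2, y3, y4 >= 0

Solving the primal: x* = (0, 9).
  primal value c^T x* = 18.
Solving the dual: y* = (0, 0, 0, 2).
  dual value b^T y* = 18.
Strong duality: c^T x* = b^T y*. Confirmed.

18


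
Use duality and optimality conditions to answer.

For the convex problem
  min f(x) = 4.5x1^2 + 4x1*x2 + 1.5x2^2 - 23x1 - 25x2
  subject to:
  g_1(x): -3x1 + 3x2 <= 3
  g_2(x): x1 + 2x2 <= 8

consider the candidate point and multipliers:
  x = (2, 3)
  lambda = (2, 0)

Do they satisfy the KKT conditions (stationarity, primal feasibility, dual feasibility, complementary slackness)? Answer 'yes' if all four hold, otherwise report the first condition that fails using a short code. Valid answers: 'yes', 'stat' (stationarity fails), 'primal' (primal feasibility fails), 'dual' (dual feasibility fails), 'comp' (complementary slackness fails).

Gradient of f: grad f(x) = Q x + c = (7, -8)
Constraint values g_i(x) = a_i^T x - b_i:
  g_1((2, 3)) = 0
  g_2((2, 3)) = 0
Stationarity residual: grad f(x) + sum_i lambda_i a_i = (1, -2)
  -> stationarity FAILS
Primal feasibility (all g_i <= 0): OK
Dual feasibility (all lambda_i >= 0): OK
Complementary slackness (lambda_i * g_i(x) = 0 for all i): OK

Verdict: the first failing condition is stationarity -> stat.

stat


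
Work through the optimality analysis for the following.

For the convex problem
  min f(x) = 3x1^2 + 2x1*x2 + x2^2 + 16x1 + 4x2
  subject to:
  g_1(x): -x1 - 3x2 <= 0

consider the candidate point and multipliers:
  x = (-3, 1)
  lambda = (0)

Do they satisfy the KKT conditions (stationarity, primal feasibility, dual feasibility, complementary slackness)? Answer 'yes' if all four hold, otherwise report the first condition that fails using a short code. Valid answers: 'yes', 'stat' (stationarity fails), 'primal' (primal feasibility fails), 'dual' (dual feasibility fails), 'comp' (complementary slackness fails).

Gradient of f: grad f(x) = Q x + c = (0, 0)
Constraint values g_i(x) = a_i^T x - b_i:
  g_1((-3, 1)) = 0
Stationarity residual: grad f(x) + sum_i lambda_i a_i = (0, 0)
  -> stationarity OK
Primal feasibility (all g_i <= 0): OK
Dual feasibility (all lambda_i >= 0): OK
Complementary slackness (lambda_i * g_i(x) = 0 for all i): OK

Verdict: yes, KKT holds.

yes


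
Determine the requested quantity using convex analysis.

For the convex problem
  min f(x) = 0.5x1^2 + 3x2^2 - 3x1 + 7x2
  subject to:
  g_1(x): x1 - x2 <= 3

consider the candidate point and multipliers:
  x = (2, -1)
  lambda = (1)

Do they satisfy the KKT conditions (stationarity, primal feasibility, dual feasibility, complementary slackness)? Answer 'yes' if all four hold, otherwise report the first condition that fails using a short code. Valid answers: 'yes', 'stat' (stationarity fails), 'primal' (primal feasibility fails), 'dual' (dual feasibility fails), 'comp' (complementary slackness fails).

Gradient of f: grad f(x) = Q x + c = (-1, 1)
Constraint values g_i(x) = a_i^T x - b_i:
  g_1((2, -1)) = 0
Stationarity residual: grad f(x) + sum_i lambda_i a_i = (0, 0)
  -> stationarity OK
Primal feasibility (all g_i <= 0): OK
Dual feasibility (all lambda_i >= 0): OK
Complementary slackness (lambda_i * g_i(x) = 0 for all i): OK

Verdict: yes, KKT holds.

yes


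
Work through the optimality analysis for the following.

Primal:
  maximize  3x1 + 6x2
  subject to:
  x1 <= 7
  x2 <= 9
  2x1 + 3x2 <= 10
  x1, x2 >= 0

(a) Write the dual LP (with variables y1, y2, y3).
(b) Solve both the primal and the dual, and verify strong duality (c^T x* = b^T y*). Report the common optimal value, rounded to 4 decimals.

The standard primal-dual pair for 'max c^T x s.t. A x <= b, x >= 0' is:
  Dual:  min b^T y  s.t.  A^T y >= c,  y >= 0.

So the dual LP is:
  minimize  7y1 + 9y2 + 10y3
  subject to:
    y1 + 2y3 >= 3
    y2 + 3y3 >= 6
    y1, y2, y3 >= 0

Solving the primal: x* = (0, 3.3333).
  primal value c^T x* = 20.
Solving the dual: y* = (0, 0, 2).
  dual value b^T y* = 20.
Strong duality: c^T x* = b^T y*. Confirmed.

20


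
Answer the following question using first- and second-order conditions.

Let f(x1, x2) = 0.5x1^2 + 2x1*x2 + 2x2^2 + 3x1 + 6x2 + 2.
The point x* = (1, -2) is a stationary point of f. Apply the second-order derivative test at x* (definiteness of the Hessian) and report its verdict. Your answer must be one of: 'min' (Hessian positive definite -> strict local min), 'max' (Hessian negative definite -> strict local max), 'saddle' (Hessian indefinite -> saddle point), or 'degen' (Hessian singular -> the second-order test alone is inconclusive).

Compute the Hessian H = grad^2 f:
  H = [[1, 2], [2, 4]]
Verify stationarity: grad f(x*) = H x* + g = (0, 0).
Eigenvalues of H: 0, 5.
H has a zero eigenvalue (singular; positive semidefinite but not definite), so H is neither positive definite, negative definite, nor indefinite. The second-order test alone is inconclusive -> degen.
(Indeed, f is constant along the null direction of H through x*, so x* is not a strict local extremum.)

degen


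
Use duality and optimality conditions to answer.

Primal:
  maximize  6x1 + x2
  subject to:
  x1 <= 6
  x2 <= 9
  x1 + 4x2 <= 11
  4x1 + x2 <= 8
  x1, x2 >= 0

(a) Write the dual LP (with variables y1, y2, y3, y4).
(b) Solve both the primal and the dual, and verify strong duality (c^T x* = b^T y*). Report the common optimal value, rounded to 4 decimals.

The standard primal-dual pair for 'max c^T x s.t. A x <= b, x >= 0' is:
  Dual:  min b^T y  s.t.  A^T y >= c,  y >= 0.

So the dual LP is:
  minimize  6y1 + 9y2 + 11y3 + 8y4
  subject to:
    y1 + y3 + 4y4 >= 6
    y2 + 4y3 + y4 >= 1
    y1, y2, y3, y4 >= 0

Solving the primal: x* = (2, 0).
  primal value c^T x* = 12.
Solving the dual: y* = (0, 0, 0, 1.5).
  dual value b^T y* = 12.
Strong duality: c^T x* = b^T y*. Confirmed.

12


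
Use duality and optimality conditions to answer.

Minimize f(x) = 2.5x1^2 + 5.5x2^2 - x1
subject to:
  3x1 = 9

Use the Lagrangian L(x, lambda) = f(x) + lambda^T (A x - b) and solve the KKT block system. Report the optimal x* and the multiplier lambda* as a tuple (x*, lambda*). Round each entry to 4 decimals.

Form the Lagrangian:
  L(x, lambda) = (1/2) x^T Q x + c^T x + lambda^T (A x - b)
Stationarity (grad_x L = 0): Q x + c + A^T lambda = 0.
Primal feasibility: A x = b.

This gives the KKT block system:
  [ Q   A^T ] [ x     ]   [-c ]
  [ A    0  ] [ lambda ] = [ b ]

Solving the linear system:
  x*      = (3, 0)
  lambda* = (-4.6667)
  f(x*)   = 19.5

x* = (3, 0), lambda* = (-4.6667)


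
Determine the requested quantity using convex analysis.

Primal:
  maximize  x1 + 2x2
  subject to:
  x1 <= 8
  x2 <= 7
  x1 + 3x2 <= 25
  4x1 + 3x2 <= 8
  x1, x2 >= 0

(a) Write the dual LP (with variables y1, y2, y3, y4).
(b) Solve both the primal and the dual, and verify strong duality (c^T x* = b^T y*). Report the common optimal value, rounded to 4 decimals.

The standard primal-dual pair for 'max c^T x s.t. A x <= b, x >= 0' is:
  Dual:  min b^T y  s.t.  A^T y >= c,  y >= 0.

So the dual LP is:
  minimize  8y1 + 7y2 + 25y3 + 8y4
  subject to:
    y1 + y3 + 4y4 >= 1
    y2 + 3y3 + 3y4 >= 2
    y1, y2, y3, y4 >= 0

Solving the primal: x* = (0, 2.6667).
  primal value c^T x* = 5.3333.
Solving the dual: y* = (0, 0, 0, 0.6667).
  dual value b^T y* = 5.3333.
Strong duality: c^T x* = b^T y*. Confirmed.

5.3333


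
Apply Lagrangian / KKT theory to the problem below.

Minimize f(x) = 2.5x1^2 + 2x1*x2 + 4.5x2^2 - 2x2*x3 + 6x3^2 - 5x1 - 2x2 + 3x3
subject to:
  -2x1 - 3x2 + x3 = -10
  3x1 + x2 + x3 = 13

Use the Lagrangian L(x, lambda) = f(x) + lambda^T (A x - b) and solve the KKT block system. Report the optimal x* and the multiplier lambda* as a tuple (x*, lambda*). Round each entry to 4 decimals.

Form the Lagrangian:
  L(x, lambda) = (1/2) x^T Q x + c^T x + lambda^T (A x - b)
Stationarity (grad_x L = 0): Q x + c + A^T lambda = 0.
Primal feasibility: A x = b.

This gives the KKT block system:
  [ Q   A^T ] [ x     ]   [-c ]
  [ A    0  ] [ lambda ] = [ b ]

Solving the linear system:
  x*      = (4.159, 0.5513, -0.0282)
  lambda* = (2.4443, -4.003)
  f(x*)   = 27.2496

x* = (4.159, 0.5513, -0.0282), lambda* = (2.4443, -4.003)


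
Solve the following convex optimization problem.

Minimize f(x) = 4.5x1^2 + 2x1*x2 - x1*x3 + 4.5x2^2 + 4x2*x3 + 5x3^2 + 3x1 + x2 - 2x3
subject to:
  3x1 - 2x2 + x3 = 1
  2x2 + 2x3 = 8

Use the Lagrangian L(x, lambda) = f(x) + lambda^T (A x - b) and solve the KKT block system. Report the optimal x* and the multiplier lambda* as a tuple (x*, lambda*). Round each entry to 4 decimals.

Form the Lagrangian:
  L(x, lambda) = (1/2) x^T Q x + c^T x + lambda^T (A x - b)
Stationarity (grad_x L = 0): Q x + c + A^T lambda = 0.
Primal feasibility: A x = b.

This gives the KKT block system:
  [ Q   A^T ] [ x     ]   [-c ]
  [ A    0  ] [ lambda ] = [ b ]

Solving the linear system:
  x*      = (0.3077, 1.3077, 2.6923)
  lambda* = (-1.8974, -13.9744)
  f(x*)   = 55.2692

x* = (0.3077, 1.3077, 2.6923), lambda* = (-1.8974, -13.9744)


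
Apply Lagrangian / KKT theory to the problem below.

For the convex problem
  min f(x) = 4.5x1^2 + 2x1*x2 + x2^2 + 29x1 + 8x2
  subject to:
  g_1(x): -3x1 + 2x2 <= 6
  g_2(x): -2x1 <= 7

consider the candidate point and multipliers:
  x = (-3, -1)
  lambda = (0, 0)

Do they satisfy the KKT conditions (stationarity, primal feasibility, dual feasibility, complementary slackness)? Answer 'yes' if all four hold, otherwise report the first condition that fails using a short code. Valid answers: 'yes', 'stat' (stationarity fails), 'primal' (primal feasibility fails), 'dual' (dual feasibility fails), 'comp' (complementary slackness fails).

Gradient of f: grad f(x) = Q x + c = (0, 0)
Constraint values g_i(x) = a_i^T x - b_i:
  g_1((-3, -1)) = 1
  g_2((-3, -1)) = -1
Stationarity residual: grad f(x) + sum_i lambda_i a_i = (0, 0)
  -> stationarity OK
Primal feasibility (all g_i <= 0): FAILS
Dual feasibility (all lambda_i >= 0): OK
Complementary slackness (lambda_i * g_i(x) = 0 for all i): OK

Verdict: the first failing condition is primal_feasibility -> primal.

primal


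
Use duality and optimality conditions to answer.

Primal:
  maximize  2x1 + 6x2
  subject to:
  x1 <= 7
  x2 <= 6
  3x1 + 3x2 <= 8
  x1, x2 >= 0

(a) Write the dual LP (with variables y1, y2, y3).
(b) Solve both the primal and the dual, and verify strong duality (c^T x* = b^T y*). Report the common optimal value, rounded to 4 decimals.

The standard primal-dual pair for 'max c^T x s.t. A x <= b, x >= 0' is:
  Dual:  min b^T y  s.t.  A^T y >= c,  y >= 0.

So the dual LP is:
  minimize  7y1 + 6y2 + 8y3
  subject to:
    y1 + 3y3 >= 2
    y2 + 3y3 >= 6
    y1, y2, y3 >= 0

Solving the primal: x* = (0, 2.6667).
  primal value c^T x* = 16.
Solving the dual: y* = (0, 0, 2).
  dual value b^T y* = 16.
Strong duality: c^T x* = b^T y*. Confirmed.

16


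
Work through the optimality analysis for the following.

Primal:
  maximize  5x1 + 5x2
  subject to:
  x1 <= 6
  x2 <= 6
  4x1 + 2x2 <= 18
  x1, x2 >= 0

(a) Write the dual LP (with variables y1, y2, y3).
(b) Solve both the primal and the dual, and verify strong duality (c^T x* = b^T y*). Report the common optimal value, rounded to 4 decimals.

The standard primal-dual pair for 'max c^T x s.t. A x <= b, x >= 0' is:
  Dual:  min b^T y  s.t.  A^T y >= c,  y >= 0.

So the dual LP is:
  minimize  6y1 + 6y2 + 18y3
  subject to:
    y1 + 4y3 >= 5
    y2 + 2y3 >= 5
    y1, y2, y3 >= 0

Solving the primal: x* = (1.5, 6).
  primal value c^T x* = 37.5.
Solving the dual: y* = (0, 2.5, 1.25).
  dual value b^T y* = 37.5.
Strong duality: c^T x* = b^T y*. Confirmed.

37.5


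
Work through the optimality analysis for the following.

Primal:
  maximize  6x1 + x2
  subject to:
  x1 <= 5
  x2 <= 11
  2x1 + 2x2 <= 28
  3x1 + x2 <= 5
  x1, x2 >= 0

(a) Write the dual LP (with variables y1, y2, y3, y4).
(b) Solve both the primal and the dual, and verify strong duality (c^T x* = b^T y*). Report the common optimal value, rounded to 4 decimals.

The standard primal-dual pair for 'max c^T x s.t. A x <= b, x >= 0' is:
  Dual:  min b^T y  s.t.  A^T y >= c,  y >= 0.

So the dual LP is:
  minimize  5y1 + 11y2 + 28y3 + 5y4
  subject to:
    y1 + 2y3 + 3y4 >= 6
    y2 + 2y3 + y4 >= 1
    y1, y2, y3, y4 >= 0

Solving the primal: x* = (1.6667, 0).
  primal value c^T x* = 10.
Solving the dual: y* = (0, 0, 0, 2).
  dual value b^T y* = 10.
Strong duality: c^T x* = b^T y*. Confirmed.

10


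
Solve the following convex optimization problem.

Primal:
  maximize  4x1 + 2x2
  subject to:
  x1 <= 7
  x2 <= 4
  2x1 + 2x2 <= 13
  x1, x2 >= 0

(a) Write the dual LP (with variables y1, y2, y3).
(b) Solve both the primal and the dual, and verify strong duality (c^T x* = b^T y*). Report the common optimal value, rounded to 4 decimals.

The standard primal-dual pair for 'max c^T x s.t. A x <= b, x >= 0' is:
  Dual:  min b^T y  s.t.  A^T y >= c,  y >= 0.

So the dual LP is:
  minimize  7y1 + 4y2 + 13y3
  subject to:
    y1 + 2y3 >= 4
    y2 + 2y3 >= 2
    y1, y2, y3 >= 0

Solving the primal: x* = (6.5, 0).
  primal value c^T x* = 26.
Solving the dual: y* = (0, 0, 2).
  dual value b^T y* = 26.
Strong duality: c^T x* = b^T y*. Confirmed.

26


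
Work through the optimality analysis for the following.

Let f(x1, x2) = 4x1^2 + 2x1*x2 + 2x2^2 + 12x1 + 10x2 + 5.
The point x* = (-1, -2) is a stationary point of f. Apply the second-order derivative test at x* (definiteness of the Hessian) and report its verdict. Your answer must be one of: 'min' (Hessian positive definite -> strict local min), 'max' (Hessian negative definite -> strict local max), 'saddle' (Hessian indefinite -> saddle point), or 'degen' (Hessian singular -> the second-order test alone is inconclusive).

Compute the Hessian H = grad^2 f:
  H = [[8, 2], [2, 4]]
Verify stationarity: grad f(x*) = H x* + g = (0, 0).
Eigenvalues of H: 3.1716, 8.8284.
Both eigenvalues > 0, so H is positive definite -> x* is a strict local min.

min


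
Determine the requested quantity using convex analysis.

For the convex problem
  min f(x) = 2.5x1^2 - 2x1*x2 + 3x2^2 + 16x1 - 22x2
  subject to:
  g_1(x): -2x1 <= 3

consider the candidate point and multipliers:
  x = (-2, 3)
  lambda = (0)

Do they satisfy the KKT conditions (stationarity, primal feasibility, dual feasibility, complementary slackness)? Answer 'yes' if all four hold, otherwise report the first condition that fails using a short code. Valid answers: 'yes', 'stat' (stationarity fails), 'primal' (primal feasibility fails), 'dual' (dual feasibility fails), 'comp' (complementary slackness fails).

Gradient of f: grad f(x) = Q x + c = (0, 0)
Constraint values g_i(x) = a_i^T x - b_i:
  g_1((-2, 3)) = 1
Stationarity residual: grad f(x) + sum_i lambda_i a_i = (0, 0)
  -> stationarity OK
Primal feasibility (all g_i <= 0): FAILS
Dual feasibility (all lambda_i >= 0): OK
Complementary slackness (lambda_i * g_i(x) = 0 for all i): OK

Verdict: the first failing condition is primal_feasibility -> primal.

primal


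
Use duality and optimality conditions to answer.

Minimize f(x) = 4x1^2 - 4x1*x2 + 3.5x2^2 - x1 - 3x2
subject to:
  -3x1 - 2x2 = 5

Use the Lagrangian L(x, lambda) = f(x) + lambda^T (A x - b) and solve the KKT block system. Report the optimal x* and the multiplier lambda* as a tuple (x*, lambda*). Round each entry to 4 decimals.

Form the Lagrangian:
  L(x, lambda) = (1/2) x^T Q x + c^T x + lambda^T (A x - b)
Stationarity (grad_x L = 0): Q x + c + A^T lambda = 0.
Primal feasibility: A x = b.

This gives the KKT block system:
  [ Q   A^T ] [ x     ]   [-c ]
  [ A    0  ] [ lambda ] = [ b ]

Solving the linear system:
  x*      = (-1.1119, -0.8322)
  lambda* = (-2.1888)
  f(x*)   = 7.2762

x* = (-1.1119, -0.8322), lambda* = (-2.1888)


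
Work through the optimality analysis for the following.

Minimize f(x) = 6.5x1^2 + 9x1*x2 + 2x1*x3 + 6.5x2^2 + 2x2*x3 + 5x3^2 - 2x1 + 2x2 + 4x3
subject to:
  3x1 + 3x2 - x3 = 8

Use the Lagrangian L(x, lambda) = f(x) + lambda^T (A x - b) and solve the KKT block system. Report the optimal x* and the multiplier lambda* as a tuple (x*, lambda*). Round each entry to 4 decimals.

Form the Lagrangian:
  L(x, lambda) = (1/2) x^T Q x + c^T x + lambda^T (A x - b)
Stationarity (grad_x L = 0): Q x + c + A^T lambda = 0.
Primal feasibility: A x = b.

This gives the KKT block system:
  [ Q   A^T ] [ x     ]   [-c ]
  [ A    0  ] [ lambda ] = [ b ]

Solving the linear system:
  x*      = (1.5796, 0.5796, -1.5221)
  lambda* = (-6.9027)
  f(x*)   = 23.5664

x* = (1.5796, 0.5796, -1.5221), lambda* = (-6.9027)


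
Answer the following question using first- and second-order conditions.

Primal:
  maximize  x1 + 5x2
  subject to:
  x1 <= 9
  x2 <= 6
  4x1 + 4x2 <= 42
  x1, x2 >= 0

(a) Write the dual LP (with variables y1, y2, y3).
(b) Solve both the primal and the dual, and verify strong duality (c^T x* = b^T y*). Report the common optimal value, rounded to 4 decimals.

The standard primal-dual pair for 'max c^T x s.t. A x <= b, x >= 0' is:
  Dual:  min b^T y  s.t.  A^T y >= c,  y >= 0.

So the dual LP is:
  minimize  9y1 + 6y2 + 42y3
  subject to:
    y1 + 4y3 >= 1
    y2 + 4y3 >= 5
    y1, y2, y3 >= 0

Solving the primal: x* = (4.5, 6).
  primal value c^T x* = 34.5.
Solving the dual: y* = (0, 4, 0.25).
  dual value b^T y* = 34.5.
Strong duality: c^T x* = b^T y*. Confirmed.

34.5


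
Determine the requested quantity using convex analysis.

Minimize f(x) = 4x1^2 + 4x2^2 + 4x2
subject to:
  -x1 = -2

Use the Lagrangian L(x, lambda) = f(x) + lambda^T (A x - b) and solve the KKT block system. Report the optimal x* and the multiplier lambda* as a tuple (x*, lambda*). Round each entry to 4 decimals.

Form the Lagrangian:
  L(x, lambda) = (1/2) x^T Q x + c^T x + lambda^T (A x - b)
Stationarity (grad_x L = 0): Q x + c + A^T lambda = 0.
Primal feasibility: A x = b.

This gives the KKT block system:
  [ Q   A^T ] [ x     ]   [-c ]
  [ A    0  ] [ lambda ] = [ b ]

Solving the linear system:
  x*      = (2, -0.5)
  lambda* = (16)
  f(x*)   = 15

x* = (2, -0.5), lambda* = (16)
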